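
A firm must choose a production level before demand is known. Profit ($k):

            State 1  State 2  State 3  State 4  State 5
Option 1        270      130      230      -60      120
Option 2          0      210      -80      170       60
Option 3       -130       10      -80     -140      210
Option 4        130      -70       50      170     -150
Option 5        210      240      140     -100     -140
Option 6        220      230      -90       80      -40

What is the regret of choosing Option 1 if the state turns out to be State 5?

Best payoff under State 5 is 210.
Regret = 210 − 120 = 90.

90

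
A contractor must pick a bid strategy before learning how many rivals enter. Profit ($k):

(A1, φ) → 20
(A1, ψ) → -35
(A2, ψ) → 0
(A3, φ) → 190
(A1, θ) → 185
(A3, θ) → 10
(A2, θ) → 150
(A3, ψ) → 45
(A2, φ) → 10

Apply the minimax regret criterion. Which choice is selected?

Column bests: θ=185, φ=190, ψ=45.
A1 regrets: 0, 170, 80 → max 170
A2 regrets: 35, 180, 45 → max 180
A3 regrets: 175, 0, 0 → max 175
Smallest max regret = 170 → A1.

A1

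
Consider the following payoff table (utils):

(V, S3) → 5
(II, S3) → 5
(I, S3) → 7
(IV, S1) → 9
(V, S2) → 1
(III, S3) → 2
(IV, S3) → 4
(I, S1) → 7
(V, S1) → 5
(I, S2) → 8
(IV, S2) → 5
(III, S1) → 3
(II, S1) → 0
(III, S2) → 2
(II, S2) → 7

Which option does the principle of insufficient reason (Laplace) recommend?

I

Row averages: I=22/3, II=4, III=7/3, IV=6, V=11/3
Highest average = 22/3 → I.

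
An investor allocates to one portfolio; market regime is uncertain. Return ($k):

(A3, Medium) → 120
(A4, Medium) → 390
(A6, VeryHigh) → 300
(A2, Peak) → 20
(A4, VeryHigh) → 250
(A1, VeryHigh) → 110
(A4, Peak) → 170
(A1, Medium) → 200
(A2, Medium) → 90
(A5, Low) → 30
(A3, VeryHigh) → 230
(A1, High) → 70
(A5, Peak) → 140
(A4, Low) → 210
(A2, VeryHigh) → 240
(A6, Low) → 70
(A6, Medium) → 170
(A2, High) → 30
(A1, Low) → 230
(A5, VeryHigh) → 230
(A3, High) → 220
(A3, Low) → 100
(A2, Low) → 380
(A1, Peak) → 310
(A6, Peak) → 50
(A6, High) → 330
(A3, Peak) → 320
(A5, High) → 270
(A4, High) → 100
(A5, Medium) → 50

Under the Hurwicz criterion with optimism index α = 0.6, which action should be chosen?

A4

A1: 0.6·310 + 0.4·70 = 214
A2: 0.6·380 + 0.4·20 = 236
A3: 0.6·320 + 0.4·100 = 232
A4: 0.6·390 + 0.4·100 = 274
A5: 0.6·270 + 0.4·30 = 174
A6: 0.6·330 + 0.4·50 = 218
Highest Hurwicz score = 274 → A4.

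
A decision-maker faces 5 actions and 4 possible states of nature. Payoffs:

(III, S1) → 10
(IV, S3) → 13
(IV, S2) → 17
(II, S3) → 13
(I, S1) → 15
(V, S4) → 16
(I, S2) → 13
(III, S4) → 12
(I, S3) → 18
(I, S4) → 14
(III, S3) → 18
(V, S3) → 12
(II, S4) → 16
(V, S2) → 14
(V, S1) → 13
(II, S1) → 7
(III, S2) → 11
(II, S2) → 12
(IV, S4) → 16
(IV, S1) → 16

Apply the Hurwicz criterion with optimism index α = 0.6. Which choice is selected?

I

I: 0.6·18 + 0.4·13 = 16
II: 0.6·16 + 0.4·7 = 12.4
III: 0.6·18 + 0.4·10 = 14.8
IV: 0.6·17 + 0.4·13 = 15.4
V: 0.6·16 + 0.4·12 = 14.4
Highest Hurwicz score = 16 → I.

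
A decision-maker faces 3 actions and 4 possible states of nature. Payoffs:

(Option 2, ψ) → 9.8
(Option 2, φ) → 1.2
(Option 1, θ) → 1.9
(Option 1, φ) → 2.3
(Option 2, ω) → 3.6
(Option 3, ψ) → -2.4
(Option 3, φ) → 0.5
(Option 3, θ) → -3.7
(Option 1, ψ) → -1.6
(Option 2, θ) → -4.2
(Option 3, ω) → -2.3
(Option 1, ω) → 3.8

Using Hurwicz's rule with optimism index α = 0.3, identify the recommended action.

Option 1: 0.3·3.8 + 0.7·(-1.6) = 0.02
Option 2: 0.3·9.8 + 0.7·(-4.2) = 0
Option 3: 0.3·0.5 + 0.7·(-3.7) = -2.44
Highest Hurwicz score = 0.02 → Option 1.

Option 1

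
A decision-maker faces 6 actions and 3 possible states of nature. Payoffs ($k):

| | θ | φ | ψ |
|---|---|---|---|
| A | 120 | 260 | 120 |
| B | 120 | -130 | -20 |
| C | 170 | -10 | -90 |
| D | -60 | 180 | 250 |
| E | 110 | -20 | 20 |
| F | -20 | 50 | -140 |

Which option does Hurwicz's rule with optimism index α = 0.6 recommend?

A: 0.6·260 + 0.4·120 = 204
B: 0.6·120 + 0.4·(-130) = 20
C: 0.6·170 + 0.4·(-90) = 66
D: 0.6·250 + 0.4·(-60) = 126
E: 0.6·110 + 0.4·(-20) = 58
F: 0.6·50 + 0.4·(-140) = -26
Highest Hurwicz score = 204 → A.

A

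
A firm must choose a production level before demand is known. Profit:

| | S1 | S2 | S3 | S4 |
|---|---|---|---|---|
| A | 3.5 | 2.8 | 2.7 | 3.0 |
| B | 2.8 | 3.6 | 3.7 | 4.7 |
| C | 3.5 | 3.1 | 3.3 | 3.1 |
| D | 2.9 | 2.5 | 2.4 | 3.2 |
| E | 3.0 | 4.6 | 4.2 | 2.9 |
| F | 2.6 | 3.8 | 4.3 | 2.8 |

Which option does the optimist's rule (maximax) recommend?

B

Row maxima: A=3.5, B=4.7, C=3.5, D=3.2, E=4.6, F=4.3
Best best-case = 4.7 → B.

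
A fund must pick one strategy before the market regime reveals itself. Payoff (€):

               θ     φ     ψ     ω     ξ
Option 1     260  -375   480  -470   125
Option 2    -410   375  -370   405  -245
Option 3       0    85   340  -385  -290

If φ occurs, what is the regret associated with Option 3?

290

Best payoff under φ is 375.
Regret = 375 − 85 = 290.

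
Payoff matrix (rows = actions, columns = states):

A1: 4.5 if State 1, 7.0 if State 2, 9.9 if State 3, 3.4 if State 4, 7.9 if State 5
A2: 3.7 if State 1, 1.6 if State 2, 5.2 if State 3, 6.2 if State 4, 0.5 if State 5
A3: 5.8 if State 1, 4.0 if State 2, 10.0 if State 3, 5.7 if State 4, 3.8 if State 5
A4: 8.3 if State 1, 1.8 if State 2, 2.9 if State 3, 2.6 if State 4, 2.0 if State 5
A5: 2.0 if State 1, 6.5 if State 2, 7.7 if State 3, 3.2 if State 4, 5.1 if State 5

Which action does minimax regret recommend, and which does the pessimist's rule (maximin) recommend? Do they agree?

minimax regret → A1; maximin → A3 (disagree)

Column bests: State 1=8.3, State 2=7.0, State 3=10.0, State 4=6.2, State 5=7.9.
A1 regrets: 3.8, 0.0, 0.1, 2.8, 0.0 → max 3.8
A2 regrets: 4.6, 5.4, 4.8, 0.0, 7.4 → max 7.4
A3 regrets: 2.5, 3.0, 0.0, 0.5, 4.1 → max 4.1
A4 regrets: 0.0, 5.2, 7.1, 3.6, 5.9 → max 7.1
A5 regrets: 6.3, 0.5, 2.3, 3.0, 2.8 → max 6.3
Smallest max regret = 3.8 → A1.
Row minima: A1=3.4, A2=0.5, A3=3.8, A4=1.8, A5=2.0
Best worst-case = 3.8 → A3.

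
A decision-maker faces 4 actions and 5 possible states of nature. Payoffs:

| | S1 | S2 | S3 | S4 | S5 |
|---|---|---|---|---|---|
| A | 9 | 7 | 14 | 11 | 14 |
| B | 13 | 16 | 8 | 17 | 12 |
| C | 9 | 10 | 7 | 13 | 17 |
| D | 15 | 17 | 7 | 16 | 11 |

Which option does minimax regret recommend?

Column bests: S1=15, S2=17, S3=14, S4=17, S5=17.
A regrets: 6, 10, 0, 6, 3 → max 10
B regrets: 2, 1, 6, 0, 5 → max 6
C regrets: 6, 7, 7, 4, 0 → max 7
D regrets: 0, 0, 7, 1, 6 → max 7
Smallest max regret = 6 → B.

B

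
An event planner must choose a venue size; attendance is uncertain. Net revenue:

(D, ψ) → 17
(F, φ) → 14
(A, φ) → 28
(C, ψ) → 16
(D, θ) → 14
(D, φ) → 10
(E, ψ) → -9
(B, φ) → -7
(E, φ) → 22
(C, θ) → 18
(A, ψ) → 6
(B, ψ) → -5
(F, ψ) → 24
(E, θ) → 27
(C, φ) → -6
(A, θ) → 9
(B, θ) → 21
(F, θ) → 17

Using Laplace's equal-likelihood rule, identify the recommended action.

F

Row averages: A=43/3, B=3, C=28/3, D=41/3, E=40/3, F=55/3
Highest average = 55/3 → F.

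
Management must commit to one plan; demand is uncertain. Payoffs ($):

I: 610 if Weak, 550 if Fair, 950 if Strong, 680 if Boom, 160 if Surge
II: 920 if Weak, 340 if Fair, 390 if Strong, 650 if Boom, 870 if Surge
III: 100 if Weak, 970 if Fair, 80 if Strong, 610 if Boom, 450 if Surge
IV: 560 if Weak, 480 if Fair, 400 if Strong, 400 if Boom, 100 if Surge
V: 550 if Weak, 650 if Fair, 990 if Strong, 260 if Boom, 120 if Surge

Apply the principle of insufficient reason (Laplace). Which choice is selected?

Row averages: I=590, II=634, III=442, IV=388, V=514
Highest average = 634 → II.

II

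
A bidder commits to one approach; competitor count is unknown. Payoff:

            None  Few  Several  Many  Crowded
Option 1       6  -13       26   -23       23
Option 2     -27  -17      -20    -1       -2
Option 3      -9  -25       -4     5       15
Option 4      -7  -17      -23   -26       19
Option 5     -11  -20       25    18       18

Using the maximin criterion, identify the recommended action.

Option 5

Row minima: Option 1=-23, Option 2=-27, Option 3=-25, Option 4=-26, Option 5=-20
Best worst-case = -20 → Option 5.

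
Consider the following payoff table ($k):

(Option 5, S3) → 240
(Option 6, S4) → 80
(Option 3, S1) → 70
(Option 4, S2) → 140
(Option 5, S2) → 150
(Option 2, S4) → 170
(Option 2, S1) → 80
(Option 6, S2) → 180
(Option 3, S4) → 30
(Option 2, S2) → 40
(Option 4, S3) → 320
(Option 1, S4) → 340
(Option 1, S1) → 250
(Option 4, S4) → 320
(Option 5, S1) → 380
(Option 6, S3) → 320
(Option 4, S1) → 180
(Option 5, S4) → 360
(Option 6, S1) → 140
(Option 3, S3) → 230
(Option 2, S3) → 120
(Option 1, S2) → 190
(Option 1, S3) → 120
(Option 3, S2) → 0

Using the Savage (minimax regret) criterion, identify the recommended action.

Column bests: S1=380, S2=190, S3=320, S4=360.
Option 1 regrets: 130, 0, 200, 20 → max 200
Option 2 regrets: 300, 150, 200, 190 → max 300
Option 3 regrets: 310, 190, 90, 330 → max 330
Option 4 regrets: 200, 50, 0, 40 → max 200
Option 5 regrets: 0, 40, 80, 0 → max 80
Option 6 regrets: 240, 10, 0, 280 → max 280
Smallest max regret = 80 → Option 5.

Option 5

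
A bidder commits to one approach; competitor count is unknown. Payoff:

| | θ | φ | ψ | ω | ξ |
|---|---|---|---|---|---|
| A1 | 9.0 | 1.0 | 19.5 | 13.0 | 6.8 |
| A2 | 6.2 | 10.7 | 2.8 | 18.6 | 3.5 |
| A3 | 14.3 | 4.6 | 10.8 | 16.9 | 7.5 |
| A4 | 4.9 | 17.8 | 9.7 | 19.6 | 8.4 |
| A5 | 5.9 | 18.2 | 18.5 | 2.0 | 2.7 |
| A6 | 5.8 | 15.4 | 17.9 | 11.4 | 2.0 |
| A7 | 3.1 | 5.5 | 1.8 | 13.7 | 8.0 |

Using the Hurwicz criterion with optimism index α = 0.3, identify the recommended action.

A4

A1: 0.3·19.5 + 0.7·1.0 = 6.55
A2: 0.3·18.6 + 0.7·2.8 = 7.54
A3: 0.3·16.9 + 0.7·4.6 = 8.29
A4: 0.3·19.6 + 0.7·4.9 = 9.31
A5: 0.3·18.5 + 0.7·2.0 = 6.95
A6: 0.3·17.9 + 0.7·2.0 = 6.77
A7: 0.3·13.7 + 0.7·1.8 = 5.37
Highest Hurwicz score = 9.31 → A4.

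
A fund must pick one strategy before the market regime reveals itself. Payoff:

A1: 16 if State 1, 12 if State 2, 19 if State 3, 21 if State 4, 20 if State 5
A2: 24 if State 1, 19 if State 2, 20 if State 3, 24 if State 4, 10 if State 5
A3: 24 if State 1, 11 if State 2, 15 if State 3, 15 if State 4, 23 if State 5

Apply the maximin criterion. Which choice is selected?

A1

Row minima: A1=12, A2=10, A3=11
Best worst-case = 12 → A1.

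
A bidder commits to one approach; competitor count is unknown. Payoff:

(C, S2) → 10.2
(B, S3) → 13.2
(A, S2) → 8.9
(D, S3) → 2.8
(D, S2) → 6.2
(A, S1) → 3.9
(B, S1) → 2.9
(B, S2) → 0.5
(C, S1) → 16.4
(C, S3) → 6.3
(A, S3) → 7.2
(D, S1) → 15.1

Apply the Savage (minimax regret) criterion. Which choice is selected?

Column bests: S1=16.4, S2=10.2, S3=13.2.
A regrets: 12.5, 1.3, 6.0 → max 12.5
B regrets: 13.5, 9.7, 0.0 → max 13.5
C regrets: 0.0, 0.0, 6.9 → max 6.9
D regrets: 1.3, 4.0, 10.4 → max 10.4
Smallest max regret = 6.9 → C.

C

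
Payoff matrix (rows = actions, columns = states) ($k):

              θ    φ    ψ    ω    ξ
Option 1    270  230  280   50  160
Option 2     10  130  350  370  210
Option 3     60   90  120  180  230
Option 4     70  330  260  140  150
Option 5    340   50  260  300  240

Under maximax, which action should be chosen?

Option 2

Row maxima: Option 1=280, Option 2=370, Option 3=230, Option 4=330, Option 5=340
Best best-case = 370 → Option 2.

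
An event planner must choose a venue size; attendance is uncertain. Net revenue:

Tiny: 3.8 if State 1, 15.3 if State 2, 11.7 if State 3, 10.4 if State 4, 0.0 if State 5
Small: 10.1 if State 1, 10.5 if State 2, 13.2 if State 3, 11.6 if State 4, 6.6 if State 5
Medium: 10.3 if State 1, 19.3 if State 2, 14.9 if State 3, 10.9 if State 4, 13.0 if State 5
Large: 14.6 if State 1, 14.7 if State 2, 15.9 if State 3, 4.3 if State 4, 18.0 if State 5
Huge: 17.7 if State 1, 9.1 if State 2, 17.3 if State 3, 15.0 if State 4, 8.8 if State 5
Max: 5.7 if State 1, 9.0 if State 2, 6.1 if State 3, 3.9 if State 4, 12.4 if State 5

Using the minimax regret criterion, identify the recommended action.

Column bests: State 1=17.7, State 2=19.3, State 3=17.3, State 4=15.0, State 5=18.0.
Tiny regrets: 13.9, 4.0, 5.6, 4.6, 18.0 → max 18.0
Small regrets: 7.6, 8.8, 4.1, 3.4, 11.4 → max 11.4
Medium regrets: 7.4, 0.0, 2.4, 4.1, 5.0 → max 7.4
Large regrets: 3.1, 4.6, 1.4, 10.7, 0.0 → max 10.7
Huge regrets: 0.0, 10.2, 0.0, 0.0, 9.2 → max 10.2
Max regrets: 12.0, 10.3, 11.2, 11.1, 5.6 → max 12.0
Smallest max regret = 7.4 → Medium.

Medium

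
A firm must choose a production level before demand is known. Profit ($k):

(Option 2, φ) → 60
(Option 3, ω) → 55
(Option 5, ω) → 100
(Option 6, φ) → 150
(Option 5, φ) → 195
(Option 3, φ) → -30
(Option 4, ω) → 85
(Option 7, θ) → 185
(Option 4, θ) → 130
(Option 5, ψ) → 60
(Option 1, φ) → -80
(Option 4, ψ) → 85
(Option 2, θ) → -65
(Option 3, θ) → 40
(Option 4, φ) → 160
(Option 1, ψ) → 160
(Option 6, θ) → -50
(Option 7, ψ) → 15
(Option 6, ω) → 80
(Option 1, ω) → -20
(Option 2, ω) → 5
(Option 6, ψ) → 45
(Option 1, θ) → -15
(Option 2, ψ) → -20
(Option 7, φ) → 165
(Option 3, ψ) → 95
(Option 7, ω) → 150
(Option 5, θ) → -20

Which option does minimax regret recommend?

Column bests: θ=185, φ=195, ψ=160, ω=150.
Option 1 regrets: 200, 275, 0, 170 → max 275
Option 2 regrets: 250, 135, 180, 145 → max 250
Option 3 regrets: 145, 225, 65, 95 → max 225
Option 4 regrets: 55, 35, 75, 65 → max 75
Option 5 regrets: 205, 0, 100, 50 → max 205
Option 6 regrets: 235, 45, 115, 70 → max 235
Option 7 regrets: 0, 30, 145, 0 → max 145
Smallest max regret = 75 → Option 4.

Option 4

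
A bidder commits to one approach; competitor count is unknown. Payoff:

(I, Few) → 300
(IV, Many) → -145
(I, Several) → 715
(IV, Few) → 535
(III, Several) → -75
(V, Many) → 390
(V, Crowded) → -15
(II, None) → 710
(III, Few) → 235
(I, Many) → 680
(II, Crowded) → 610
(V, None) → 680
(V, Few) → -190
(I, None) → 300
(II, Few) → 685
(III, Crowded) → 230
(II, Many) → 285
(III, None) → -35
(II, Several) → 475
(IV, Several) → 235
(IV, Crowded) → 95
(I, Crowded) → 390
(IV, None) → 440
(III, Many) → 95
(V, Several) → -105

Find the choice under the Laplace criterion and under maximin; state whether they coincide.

laplace → II; maximin → I (disagree)

Row averages: I=477, II=553, III=90, IV=232, V=152
Highest average = 553 → II.
Row minima: I=300, II=285, III=-75, IV=-145, V=-190
Best worst-case = 300 → I.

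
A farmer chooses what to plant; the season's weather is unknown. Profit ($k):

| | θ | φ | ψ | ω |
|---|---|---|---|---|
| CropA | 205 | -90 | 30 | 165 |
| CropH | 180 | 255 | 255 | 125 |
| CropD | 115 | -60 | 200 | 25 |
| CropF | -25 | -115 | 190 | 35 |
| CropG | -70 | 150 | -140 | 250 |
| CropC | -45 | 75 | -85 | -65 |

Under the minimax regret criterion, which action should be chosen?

Column bests: θ=205, φ=255, ψ=255, ω=250.
CropA regrets: 0, 345, 225, 85 → max 345
CropH regrets: 25, 0, 0, 125 → max 125
CropD regrets: 90, 315, 55, 225 → max 315
CropF regrets: 230, 370, 65, 215 → max 370
CropG regrets: 275, 105, 395, 0 → max 395
CropC regrets: 250, 180, 340, 315 → max 340
Smallest max regret = 125 → CropH.

CropH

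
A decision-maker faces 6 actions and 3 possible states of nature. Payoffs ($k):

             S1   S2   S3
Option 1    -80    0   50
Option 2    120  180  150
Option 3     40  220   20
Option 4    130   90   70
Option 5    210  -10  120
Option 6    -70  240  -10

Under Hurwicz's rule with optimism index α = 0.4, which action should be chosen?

Option 1: 0.4·50 + 0.6·(-80) = -28
Option 2: 0.4·180 + 0.6·120 = 144
Option 3: 0.4·220 + 0.6·20 = 100
Option 4: 0.4·130 + 0.6·70 = 94
Option 5: 0.4·210 + 0.6·(-10) = 78
Option 6: 0.4·240 + 0.6·(-70) = 54
Highest Hurwicz score = 144 → Option 2.

Option 2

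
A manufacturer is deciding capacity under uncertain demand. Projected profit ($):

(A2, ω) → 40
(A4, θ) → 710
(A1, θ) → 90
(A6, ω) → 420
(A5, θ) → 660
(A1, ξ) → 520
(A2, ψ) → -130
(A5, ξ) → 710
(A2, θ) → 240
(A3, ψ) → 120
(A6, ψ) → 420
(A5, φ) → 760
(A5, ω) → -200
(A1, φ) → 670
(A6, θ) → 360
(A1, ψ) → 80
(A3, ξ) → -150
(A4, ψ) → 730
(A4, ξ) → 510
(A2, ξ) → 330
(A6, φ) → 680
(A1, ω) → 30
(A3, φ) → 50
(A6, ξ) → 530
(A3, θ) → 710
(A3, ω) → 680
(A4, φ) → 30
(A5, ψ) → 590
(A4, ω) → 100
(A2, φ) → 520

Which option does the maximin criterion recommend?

A6

Row minima: A1=30, A2=-130, A3=-150, A4=30, A5=-200, A6=360
Best worst-case = 360 → A6.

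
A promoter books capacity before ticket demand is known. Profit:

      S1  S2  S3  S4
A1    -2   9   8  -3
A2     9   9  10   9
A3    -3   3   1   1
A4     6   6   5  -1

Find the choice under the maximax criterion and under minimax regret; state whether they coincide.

Row maxima: A1=9, A2=10, A3=3, A4=6
Best best-case = 10 → A2.
Column bests: S1=9, S2=9, S3=10, S4=9.
A1 regrets: 11, 0, 2, 12 → max 12
A2 regrets: 0, 0, 0, 0 → max 0
A3 regrets: 12, 6, 9, 8 → max 12
A4 regrets: 3, 3, 5, 10 → max 10
Smallest max regret = 0 → A2.

maximax → A2; minimax regret → A2 (agree)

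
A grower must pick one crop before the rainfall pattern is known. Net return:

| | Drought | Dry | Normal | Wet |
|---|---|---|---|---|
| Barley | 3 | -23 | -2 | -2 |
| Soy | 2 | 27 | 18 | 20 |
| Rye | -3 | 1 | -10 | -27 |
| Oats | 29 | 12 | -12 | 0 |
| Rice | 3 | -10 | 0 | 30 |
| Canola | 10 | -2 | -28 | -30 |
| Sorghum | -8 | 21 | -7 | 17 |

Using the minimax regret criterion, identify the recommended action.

Soy

Column bests: Drought=29, Dry=27, Normal=18, Wet=30.
Barley regrets: 26, 50, 20, 32 → max 50
Soy regrets: 27, 0, 0, 10 → max 27
Rye regrets: 32, 26, 28, 57 → max 57
Oats regrets: 0, 15, 30, 30 → max 30
Rice regrets: 26, 37, 18, 0 → max 37
Canola regrets: 19, 29, 46, 60 → max 60
Sorghum regrets: 37, 6, 25, 13 → max 37
Smallest max regret = 27 → Soy.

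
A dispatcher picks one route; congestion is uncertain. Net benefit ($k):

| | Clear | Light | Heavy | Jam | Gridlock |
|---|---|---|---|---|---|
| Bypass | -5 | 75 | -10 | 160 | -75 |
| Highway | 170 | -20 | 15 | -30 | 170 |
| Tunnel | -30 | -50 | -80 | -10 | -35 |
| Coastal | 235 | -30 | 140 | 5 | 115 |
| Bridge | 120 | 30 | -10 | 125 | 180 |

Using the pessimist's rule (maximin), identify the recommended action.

Bridge

Row minima: Bypass=-75, Highway=-30, Tunnel=-80, Coastal=-30, Bridge=-10
Best worst-case = -10 → Bridge.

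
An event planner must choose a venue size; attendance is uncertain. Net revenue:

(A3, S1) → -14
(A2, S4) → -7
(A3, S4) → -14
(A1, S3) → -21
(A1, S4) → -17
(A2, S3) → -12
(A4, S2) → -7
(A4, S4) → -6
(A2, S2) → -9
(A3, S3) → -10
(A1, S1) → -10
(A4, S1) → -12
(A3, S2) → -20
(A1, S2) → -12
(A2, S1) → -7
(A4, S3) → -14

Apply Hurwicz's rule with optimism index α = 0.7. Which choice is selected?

A4

A1: 0.7·(-10) + 0.3·(-21) = -13.3
A2: 0.7·(-7) + 0.3·(-12) = -8.5
A3: 0.7·(-10) + 0.3·(-20) = -13
A4: 0.7·(-6) + 0.3·(-14) = -8.4
Highest Hurwicz score = -8.4 → A4.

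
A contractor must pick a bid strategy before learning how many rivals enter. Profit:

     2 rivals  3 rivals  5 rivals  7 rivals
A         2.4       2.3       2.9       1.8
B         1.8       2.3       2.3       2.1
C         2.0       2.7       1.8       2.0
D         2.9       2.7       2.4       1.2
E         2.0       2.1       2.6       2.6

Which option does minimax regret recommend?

A

Column bests: 2 rivals=2.9, 3 rivals=2.7, 5 rivals=2.9, 7 rivals=2.6.
A regrets: 0.5, 0.4, 0.0, 0.8 → max 0.8
B regrets: 1.1, 0.4, 0.6, 0.5 → max 1.1
C regrets: 0.9, 0.0, 1.1, 0.6 → max 1.1
D regrets: 0.0, 0.0, 0.5, 1.4 → max 1.4
E regrets: 0.9, 0.6, 0.3, 0.0 → max 0.9
Smallest max regret = 0.8 → A.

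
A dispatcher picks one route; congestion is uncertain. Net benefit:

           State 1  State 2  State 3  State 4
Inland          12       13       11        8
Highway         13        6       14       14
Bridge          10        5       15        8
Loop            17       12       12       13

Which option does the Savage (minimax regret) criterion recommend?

Column bests: State 1=17, State 2=13, State 3=15, State 4=14.
Inland regrets: 5, 0, 4, 6 → max 6
Highway regrets: 4, 7, 1, 0 → max 7
Bridge regrets: 7, 8, 0, 6 → max 8
Loop regrets: 0, 1, 3, 1 → max 3
Smallest max regret = 3 → Loop.

Loop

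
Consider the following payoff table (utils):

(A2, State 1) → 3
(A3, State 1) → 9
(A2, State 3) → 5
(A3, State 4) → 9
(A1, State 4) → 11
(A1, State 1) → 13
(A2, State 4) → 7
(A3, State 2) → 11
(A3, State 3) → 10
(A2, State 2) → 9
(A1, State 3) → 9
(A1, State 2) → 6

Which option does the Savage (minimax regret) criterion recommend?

Column bests: State 1=13, State 2=11, State 3=10, State 4=11.
A1 regrets: 0, 5, 1, 0 → max 5
A2 regrets: 10, 2, 5, 4 → max 10
A3 regrets: 4, 0, 0, 2 → max 4
Smallest max regret = 4 → A3.

A3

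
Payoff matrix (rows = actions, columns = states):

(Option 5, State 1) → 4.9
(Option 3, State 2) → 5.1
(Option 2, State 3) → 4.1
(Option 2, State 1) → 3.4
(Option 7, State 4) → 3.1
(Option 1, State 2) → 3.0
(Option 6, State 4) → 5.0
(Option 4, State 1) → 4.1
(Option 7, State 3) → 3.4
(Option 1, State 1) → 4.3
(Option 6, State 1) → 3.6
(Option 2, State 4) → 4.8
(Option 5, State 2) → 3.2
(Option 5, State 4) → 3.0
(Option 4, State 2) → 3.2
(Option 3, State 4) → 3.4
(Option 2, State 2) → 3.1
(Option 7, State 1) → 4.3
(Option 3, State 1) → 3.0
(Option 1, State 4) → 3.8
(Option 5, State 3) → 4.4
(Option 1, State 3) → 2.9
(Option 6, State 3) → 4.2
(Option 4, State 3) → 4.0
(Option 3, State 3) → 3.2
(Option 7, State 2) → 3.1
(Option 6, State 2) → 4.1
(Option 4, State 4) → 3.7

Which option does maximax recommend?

Row maxima: Option 1=4.3, Option 2=4.8, Option 3=5.1, Option 4=4.1, Option 5=4.9, Option 6=5.0, Option 7=4.3
Best best-case = 5.1 → Option 3.

Option 3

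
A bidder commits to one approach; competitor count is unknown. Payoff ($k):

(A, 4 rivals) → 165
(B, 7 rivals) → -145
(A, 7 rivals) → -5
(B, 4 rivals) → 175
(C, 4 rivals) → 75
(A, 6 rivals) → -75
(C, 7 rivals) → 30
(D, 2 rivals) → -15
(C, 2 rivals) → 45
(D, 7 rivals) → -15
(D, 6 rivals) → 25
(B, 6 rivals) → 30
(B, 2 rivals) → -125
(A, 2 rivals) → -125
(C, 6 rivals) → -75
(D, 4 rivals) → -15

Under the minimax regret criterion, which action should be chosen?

Column bests: 2 rivals=45, 4 rivals=175, 6 rivals=30, 7 rivals=30.
A regrets: 170, 10, 105, 35 → max 170
B regrets: 170, 0, 0, 175 → max 175
C regrets: 0, 100, 105, 0 → max 105
D regrets: 60, 190, 5, 45 → max 190
Smallest max regret = 105 → C.

C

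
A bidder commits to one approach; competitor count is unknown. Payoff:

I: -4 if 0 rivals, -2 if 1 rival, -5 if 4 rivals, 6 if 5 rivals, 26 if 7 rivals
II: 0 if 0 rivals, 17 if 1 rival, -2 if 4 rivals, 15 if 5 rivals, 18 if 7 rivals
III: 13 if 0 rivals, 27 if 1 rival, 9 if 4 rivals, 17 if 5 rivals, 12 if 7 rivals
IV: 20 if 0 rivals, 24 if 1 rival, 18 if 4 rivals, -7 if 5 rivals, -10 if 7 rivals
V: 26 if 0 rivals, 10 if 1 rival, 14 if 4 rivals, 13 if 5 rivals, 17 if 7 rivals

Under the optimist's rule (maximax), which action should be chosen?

III

Row maxima: I=26, II=18, III=27, IV=24, V=26
Best best-case = 27 → III.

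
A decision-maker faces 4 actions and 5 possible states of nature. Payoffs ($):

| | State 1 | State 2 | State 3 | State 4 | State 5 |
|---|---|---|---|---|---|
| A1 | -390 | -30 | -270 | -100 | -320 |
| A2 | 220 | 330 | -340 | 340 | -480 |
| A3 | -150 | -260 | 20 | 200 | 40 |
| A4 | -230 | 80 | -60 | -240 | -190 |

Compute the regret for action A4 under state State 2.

Best payoff under State 2 is 330.
Regret = 330 − 80 = 250.

250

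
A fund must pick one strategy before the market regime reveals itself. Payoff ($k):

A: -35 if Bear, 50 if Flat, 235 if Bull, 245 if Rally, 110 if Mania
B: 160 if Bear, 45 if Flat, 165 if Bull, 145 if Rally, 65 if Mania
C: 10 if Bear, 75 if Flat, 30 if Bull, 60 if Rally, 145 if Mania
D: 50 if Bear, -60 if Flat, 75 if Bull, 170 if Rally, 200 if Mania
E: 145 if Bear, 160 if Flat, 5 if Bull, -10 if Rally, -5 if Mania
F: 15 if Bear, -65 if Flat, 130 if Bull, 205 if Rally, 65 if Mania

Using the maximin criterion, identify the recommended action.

Row minima: A=-35, B=45, C=10, D=-60, E=-10, F=-65
Best worst-case = 45 → B.

B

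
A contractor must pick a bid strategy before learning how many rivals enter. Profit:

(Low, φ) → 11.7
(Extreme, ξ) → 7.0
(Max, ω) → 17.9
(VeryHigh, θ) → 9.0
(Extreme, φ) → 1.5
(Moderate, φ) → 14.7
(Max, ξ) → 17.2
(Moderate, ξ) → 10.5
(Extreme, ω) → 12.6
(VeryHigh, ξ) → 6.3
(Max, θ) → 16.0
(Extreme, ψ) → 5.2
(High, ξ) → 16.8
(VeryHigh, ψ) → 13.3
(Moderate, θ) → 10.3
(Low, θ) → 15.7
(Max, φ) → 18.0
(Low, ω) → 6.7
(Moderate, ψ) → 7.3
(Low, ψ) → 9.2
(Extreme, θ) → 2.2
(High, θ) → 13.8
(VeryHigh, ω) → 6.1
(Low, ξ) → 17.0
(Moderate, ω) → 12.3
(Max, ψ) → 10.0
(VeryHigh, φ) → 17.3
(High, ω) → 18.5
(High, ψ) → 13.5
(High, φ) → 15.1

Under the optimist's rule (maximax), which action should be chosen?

Row maxima: Low=17.0, Moderate=14.7, High=18.5, VeryHigh=17.3, Extreme=12.6, Max=18.0
Best best-case = 18.5 → High.

High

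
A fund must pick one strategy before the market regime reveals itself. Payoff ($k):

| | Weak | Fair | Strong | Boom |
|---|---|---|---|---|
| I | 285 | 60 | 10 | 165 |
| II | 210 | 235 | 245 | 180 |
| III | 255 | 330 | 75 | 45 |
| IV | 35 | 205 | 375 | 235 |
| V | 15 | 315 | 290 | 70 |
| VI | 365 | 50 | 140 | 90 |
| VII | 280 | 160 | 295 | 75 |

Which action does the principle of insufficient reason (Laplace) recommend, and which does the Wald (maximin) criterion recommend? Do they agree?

laplace → II; maximin → II (agree)

Row averages: I=130, II=217.5, III=176.25, IV=212.5, V=172.5, VI=161.25, VII=202.5
Highest average = 217.5 → II.
Row minima: I=10, II=180, III=45, IV=35, V=15, VI=50, VII=75
Best worst-case = 180 → II.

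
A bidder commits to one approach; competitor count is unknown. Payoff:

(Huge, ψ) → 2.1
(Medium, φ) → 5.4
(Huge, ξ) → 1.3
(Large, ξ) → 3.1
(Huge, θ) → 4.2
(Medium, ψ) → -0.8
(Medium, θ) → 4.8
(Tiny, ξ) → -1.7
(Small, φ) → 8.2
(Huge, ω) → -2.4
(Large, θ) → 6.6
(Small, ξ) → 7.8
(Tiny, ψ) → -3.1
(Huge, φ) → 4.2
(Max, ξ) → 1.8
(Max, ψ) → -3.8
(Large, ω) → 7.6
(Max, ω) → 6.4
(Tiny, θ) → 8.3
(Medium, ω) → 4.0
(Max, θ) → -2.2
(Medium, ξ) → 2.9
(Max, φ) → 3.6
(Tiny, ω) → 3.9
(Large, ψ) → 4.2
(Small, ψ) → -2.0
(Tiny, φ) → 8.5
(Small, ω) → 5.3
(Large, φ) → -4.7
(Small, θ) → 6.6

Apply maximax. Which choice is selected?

Row maxima: Tiny=8.5, Small=8.2, Medium=5.4, Large=7.6, Huge=4.2, Max=6.4
Best best-case = 8.5 → Tiny.

Tiny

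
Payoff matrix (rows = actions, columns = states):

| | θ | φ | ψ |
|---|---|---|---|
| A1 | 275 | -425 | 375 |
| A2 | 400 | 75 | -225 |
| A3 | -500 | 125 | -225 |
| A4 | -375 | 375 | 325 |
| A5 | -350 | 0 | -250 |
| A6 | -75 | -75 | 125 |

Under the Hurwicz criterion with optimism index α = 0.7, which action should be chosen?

A2

A1: 0.7·375 + 0.3·(-425) = 135
A2: 0.7·400 + 0.3·(-225) = 212.5
A3: 0.7·125 + 0.3·(-500) = -62.5
A4: 0.7·375 + 0.3·(-375) = 150
A5: 0.7·0 + 0.3·(-350) = -105
A6: 0.7·125 + 0.3·(-75) = 65
Highest Hurwicz score = 212.5 → A2.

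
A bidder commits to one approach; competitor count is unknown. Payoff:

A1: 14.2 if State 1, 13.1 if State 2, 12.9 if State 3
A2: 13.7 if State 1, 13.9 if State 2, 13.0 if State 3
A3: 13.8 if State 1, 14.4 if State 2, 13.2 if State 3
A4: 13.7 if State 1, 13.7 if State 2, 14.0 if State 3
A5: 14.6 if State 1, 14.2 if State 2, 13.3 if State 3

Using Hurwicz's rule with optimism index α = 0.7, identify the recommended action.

A5

A1: 0.7·14.2 + 0.3·12.9 = 13.81
A2: 0.7·13.9 + 0.3·13.0 = 13.63
A3: 0.7·14.4 + 0.3·13.2 = 14.04
A4: 0.7·14.0 + 0.3·13.7 = 13.91
A5: 0.7·14.6 + 0.3·13.3 = 14.21
Highest Hurwicz score = 14.21 → A5.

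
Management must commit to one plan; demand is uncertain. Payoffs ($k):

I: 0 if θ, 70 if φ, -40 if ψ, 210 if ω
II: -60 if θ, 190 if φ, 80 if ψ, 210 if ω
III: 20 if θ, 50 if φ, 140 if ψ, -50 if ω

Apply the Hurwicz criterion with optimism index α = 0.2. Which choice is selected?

I: 0.2·210 + 0.8·(-40) = 10
II: 0.2·210 + 0.8·(-60) = -6
III: 0.2·140 + 0.8·(-50) = -12
Highest Hurwicz score = 10 → I.

I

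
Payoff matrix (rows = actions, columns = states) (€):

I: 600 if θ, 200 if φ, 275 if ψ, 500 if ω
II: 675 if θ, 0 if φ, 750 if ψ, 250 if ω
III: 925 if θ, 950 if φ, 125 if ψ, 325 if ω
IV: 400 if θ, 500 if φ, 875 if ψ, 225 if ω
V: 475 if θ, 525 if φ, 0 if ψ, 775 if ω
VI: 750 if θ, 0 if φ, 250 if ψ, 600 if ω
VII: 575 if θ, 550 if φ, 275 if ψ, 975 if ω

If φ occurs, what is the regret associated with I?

Best payoff under φ is 950.
Regret = 950 − 200 = 750.

750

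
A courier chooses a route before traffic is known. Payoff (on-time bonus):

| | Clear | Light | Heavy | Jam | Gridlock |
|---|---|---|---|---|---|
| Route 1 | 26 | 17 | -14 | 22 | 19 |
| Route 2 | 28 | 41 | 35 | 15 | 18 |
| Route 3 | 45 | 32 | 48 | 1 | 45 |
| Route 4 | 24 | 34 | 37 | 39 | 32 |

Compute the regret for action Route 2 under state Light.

0

Best payoff under Light is 41.
Regret = 41 − 41 = 0.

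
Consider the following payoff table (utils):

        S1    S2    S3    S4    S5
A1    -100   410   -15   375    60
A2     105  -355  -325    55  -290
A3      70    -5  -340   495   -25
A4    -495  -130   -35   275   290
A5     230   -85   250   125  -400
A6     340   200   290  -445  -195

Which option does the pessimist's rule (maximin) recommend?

Row minima: A1=-100, A2=-355, A3=-340, A4=-495, A5=-400, A6=-445
Best worst-case = -100 → A1.

A1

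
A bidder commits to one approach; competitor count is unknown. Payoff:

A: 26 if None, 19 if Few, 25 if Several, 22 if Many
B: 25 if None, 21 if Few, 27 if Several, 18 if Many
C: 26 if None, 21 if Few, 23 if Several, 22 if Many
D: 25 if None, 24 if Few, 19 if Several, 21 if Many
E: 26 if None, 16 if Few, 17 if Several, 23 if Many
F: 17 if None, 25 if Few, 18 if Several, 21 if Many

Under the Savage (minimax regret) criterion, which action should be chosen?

C

Column bests: None=26, Few=25, Several=27, Many=23.
A regrets: 0, 6, 2, 1 → max 6
B regrets: 1, 4, 0, 5 → max 5
C regrets: 0, 4, 4, 1 → max 4
D regrets: 1, 1, 8, 2 → max 8
E regrets: 0, 9, 10, 0 → max 10
F regrets: 9, 0, 9, 2 → max 9
Smallest max regret = 4 → C.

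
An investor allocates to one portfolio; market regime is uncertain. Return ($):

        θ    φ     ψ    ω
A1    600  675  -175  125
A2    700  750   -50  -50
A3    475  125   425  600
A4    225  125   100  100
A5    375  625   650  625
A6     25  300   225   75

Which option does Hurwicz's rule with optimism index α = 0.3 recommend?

A5

A1: 0.3·675 + 0.7·(-175) = 80
A2: 0.3·750 + 0.7·(-50) = 190
A3: 0.3·600 + 0.7·125 = 267.5
A4: 0.3·225 + 0.7·100 = 137.5
A5: 0.3·650 + 0.7·375 = 457.5
A6: 0.3·300 + 0.7·25 = 107.5
Highest Hurwicz score = 457.5 → A5.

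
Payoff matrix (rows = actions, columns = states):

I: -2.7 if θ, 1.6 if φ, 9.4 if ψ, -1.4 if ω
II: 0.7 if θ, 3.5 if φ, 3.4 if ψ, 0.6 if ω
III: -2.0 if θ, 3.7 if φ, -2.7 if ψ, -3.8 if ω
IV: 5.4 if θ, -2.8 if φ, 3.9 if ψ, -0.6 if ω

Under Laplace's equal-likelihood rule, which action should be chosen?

Row averages: I=1.725, II=2.05, III=-1.2, IV=1.475
Highest average = 2.05 → II.

II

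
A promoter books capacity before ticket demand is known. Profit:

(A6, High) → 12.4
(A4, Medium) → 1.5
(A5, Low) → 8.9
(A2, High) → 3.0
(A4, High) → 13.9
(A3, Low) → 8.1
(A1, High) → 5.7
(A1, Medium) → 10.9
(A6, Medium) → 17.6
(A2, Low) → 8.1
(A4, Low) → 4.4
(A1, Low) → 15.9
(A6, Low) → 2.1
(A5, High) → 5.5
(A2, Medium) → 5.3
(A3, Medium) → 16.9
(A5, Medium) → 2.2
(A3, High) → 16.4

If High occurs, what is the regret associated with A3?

0.0

Best payoff under High is 16.4.
Regret = 16.4 − 16.4 = 0.0.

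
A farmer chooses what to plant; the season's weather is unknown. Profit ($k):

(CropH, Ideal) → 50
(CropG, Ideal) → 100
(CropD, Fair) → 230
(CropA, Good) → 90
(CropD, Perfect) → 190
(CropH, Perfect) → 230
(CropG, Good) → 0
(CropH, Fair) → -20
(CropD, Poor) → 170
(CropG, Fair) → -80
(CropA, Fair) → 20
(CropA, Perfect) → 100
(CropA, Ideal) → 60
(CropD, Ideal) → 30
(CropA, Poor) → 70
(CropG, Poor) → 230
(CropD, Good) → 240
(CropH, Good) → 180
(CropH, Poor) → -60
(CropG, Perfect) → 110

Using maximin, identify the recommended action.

CropD

Row minima: CropG=-80, CropD=30, CropH=-60, CropA=20
Best worst-case = 30 → CropD.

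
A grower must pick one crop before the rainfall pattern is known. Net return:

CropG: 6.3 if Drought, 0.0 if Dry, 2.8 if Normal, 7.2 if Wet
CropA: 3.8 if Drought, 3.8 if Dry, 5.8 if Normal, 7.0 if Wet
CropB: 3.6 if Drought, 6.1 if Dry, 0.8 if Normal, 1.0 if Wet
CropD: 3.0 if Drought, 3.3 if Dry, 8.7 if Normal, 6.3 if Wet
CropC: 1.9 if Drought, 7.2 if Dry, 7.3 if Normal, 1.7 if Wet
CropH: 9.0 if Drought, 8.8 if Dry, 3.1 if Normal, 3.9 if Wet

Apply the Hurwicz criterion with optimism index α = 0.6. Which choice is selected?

CropG: 0.6·7.2 + 0.4·0.0 = 4.32
CropA: 0.6·7.0 + 0.4·3.8 = 5.72
CropB: 0.6·6.1 + 0.4·0.8 = 3.98
CropD: 0.6·8.7 + 0.4·3.0 = 6.42
CropC: 0.6·7.3 + 0.4·1.7 = 5.06
CropH: 0.6·9.0 + 0.4·3.1 = 6.64
Highest Hurwicz score = 6.64 → CropH.

CropH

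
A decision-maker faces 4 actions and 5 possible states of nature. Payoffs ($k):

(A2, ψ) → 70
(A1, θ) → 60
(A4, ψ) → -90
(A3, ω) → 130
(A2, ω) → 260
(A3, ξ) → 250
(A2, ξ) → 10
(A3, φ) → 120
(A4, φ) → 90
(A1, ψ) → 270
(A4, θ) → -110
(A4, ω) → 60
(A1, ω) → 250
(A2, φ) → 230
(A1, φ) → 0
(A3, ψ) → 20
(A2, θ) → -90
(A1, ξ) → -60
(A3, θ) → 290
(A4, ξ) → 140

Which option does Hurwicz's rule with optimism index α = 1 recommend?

A3

A1: 1·270 + 0·(-60) = 270
A2: 1·260 + 0·(-90) = 260
A3: 1·290 + 0·20 = 290
A4: 1·140 + 0·(-110) = 140
Highest Hurwicz score = 290 → A3.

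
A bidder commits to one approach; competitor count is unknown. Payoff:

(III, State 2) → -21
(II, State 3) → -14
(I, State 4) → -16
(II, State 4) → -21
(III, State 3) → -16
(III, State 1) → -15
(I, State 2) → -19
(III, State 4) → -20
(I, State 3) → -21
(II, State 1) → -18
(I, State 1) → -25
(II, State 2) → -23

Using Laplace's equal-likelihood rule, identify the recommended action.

Row averages: I=-20.25, II=-19, III=-18
Highest average = -18 → III.

III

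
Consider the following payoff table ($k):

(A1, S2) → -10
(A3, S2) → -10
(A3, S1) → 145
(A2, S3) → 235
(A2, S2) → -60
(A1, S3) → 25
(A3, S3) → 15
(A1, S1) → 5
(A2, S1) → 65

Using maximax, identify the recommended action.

A2

Row maxima: A1=25, A2=235, A3=145
Best best-case = 235 → A2.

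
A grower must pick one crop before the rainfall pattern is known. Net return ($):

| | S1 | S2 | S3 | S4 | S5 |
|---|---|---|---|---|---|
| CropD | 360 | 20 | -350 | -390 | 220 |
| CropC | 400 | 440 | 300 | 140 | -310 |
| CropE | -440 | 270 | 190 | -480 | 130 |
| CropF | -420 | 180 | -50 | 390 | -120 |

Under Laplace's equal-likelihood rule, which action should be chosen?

Row averages: CropD=-28, CropC=194, CropE=-66, CropF=-4
Highest average = 194 → CropC.

CropC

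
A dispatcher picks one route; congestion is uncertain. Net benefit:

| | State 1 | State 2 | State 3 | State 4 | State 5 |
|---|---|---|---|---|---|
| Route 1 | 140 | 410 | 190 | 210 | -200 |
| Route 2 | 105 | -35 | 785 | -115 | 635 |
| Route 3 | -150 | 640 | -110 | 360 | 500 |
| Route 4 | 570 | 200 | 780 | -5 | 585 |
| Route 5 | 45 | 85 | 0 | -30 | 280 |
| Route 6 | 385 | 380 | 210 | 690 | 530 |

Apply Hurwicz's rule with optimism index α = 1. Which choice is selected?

Route 2

Route 1: 1·410 + 0·(-200) = 410
Route 2: 1·785 + 0·(-115) = 785
Route 3: 1·640 + 0·(-150) = 640
Route 4: 1·780 + 0·(-5) = 780
Route 5: 1·280 + 0·(-30) = 280
Route 6: 1·690 + 0·210 = 690
Highest Hurwicz score = 785 → Route 2.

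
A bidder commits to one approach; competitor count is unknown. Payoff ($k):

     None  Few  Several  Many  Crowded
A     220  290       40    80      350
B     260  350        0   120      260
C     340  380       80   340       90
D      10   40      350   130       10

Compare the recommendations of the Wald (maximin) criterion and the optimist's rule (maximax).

Row minima: A=40, B=0, C=80, D=10
Best worst-case = 80 → C.
Row maxima: A=350, B=350, C=380, D=350
Best best-case = 380 → C.

maximin → C; maximax → C (agree)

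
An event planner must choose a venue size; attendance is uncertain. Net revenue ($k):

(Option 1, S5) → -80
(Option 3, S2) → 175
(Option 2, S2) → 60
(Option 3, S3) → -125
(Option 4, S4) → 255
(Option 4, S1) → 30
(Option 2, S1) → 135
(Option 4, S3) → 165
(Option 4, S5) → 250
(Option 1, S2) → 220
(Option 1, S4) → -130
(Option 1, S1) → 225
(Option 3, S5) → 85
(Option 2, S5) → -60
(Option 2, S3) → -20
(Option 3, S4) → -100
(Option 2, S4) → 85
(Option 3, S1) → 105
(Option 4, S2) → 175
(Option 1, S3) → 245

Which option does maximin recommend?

Option 4

Row minima: Option 1=-130, Option 2=-60, Option 3=-125, Option 4=30
Best worst-case = 30 → Option 4.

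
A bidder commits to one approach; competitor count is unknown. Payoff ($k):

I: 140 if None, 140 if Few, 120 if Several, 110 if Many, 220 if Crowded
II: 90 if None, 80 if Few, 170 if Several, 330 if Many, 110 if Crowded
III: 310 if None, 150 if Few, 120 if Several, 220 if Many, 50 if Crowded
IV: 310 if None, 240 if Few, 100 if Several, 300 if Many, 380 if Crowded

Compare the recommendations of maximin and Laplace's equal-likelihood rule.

Row minima: I=110, II=80, III=50, IV=100
Best worst-case = 110 → I.
Row averages: I=146, II=156, III=170, IV=266
Highest average = 266 → IV.

maximin → I; laplace → IV (disagree)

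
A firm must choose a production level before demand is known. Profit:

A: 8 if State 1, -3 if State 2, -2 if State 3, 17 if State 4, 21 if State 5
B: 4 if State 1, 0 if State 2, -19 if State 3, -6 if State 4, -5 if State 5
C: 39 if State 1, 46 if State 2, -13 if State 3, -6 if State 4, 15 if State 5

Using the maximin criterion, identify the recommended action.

A

Row minima: A=-3, B=-19, C=-13
Best worst-case = -3 → A.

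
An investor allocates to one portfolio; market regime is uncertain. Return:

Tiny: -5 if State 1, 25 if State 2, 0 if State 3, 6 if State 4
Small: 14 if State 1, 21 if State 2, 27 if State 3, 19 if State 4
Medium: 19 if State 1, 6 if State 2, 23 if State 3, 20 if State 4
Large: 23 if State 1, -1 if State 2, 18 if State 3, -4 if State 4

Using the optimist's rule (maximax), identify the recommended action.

Row maxima: Tiny=25, Small=27, Medium=23, Large=23
Best best-case = 27 → Small.

Small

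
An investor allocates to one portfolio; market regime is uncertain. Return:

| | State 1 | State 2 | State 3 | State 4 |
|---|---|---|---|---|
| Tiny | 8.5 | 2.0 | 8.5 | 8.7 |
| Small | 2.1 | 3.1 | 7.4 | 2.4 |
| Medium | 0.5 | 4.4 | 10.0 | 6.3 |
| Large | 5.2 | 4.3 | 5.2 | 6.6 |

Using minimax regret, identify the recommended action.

Tiny

Column bests: State 1=8.5, State 2=4.4, State 3=10.0, State 4=8.7.
Tiny regrets: 0.0, 2.4, 1.5, 0.0 → max 2.4
Small regrets: 6.4, 1.3, 2.6, 6.3 → max 6.4
Medium regrets: 8.0, 0.0, 0.0, 2.4 → max 8.0
Large regrets: 3.3, 0.1, 4.8, 2.1 → max 4.8
Smallest max regret = 2.4 → Tiny.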